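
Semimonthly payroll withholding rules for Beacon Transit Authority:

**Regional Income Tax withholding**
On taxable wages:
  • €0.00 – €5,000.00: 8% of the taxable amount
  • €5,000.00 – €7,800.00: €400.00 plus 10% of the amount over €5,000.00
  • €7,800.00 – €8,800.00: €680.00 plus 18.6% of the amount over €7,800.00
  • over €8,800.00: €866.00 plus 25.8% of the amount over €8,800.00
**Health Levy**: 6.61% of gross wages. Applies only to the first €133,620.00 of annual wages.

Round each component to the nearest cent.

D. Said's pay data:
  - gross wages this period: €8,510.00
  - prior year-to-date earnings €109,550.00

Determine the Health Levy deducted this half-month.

Health Levy: 6.61% × €8,510.00 = €562.51

€562.51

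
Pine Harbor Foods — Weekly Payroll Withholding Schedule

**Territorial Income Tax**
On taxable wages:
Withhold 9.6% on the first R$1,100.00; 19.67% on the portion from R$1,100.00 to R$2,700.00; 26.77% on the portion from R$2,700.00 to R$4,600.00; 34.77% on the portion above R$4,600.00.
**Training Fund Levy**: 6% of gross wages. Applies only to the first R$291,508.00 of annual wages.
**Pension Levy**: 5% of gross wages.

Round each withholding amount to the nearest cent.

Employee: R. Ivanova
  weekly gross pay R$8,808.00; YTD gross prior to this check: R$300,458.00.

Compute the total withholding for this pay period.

Territorial Income Tax: taxable = R$8,808.00
  R$928.95 + 34.77% × (R$8,808.00 − R$4,600.00) = R$928.95 + 34.77% × R$4,208.00 = R$2,392.07
Training Fund Levy: YTD R$300,458.00 ≥ cap R$291,508.00 → R$0.00
Pension Levy: 5% × R$8,808.00 = R$440.40
Total: R$2,392.07 + R$0.00 + R$440.40 = R$2,832.47

R$2,832.47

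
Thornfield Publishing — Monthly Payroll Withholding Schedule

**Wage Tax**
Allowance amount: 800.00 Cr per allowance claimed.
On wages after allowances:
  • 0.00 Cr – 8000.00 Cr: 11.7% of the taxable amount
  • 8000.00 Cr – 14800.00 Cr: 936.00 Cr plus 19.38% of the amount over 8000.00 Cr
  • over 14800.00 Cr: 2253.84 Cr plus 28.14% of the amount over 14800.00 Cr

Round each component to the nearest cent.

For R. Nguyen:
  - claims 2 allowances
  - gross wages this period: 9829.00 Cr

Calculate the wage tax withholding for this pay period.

980.38 Cr

Wage Tax: taxable = 9829.00 Cr − 2×800.00 Cr = 8229.00 Cr
  936.00 Cr + 19.38% × (8229.00 Cr − 8000.00 Cr) = 936.00 Cr + 19.38% × 229.00 Cr = 980.38 Cr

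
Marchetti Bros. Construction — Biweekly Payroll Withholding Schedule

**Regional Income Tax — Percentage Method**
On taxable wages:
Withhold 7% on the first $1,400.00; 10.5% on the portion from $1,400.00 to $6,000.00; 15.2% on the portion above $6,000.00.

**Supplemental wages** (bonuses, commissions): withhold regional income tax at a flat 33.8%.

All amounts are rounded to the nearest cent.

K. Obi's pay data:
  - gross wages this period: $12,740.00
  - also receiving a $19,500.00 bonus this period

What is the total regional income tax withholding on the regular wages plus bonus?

Regional Income Tax: taxable = $12,740.00
  $581.00 + 15.2% × ($12,740.00 − $6,000.00) = $581.00 + 15.2% × $6,740.00 = $1,605.48
Supplemental (33.8% flat on bonus): 33.8% × $19,500.00 = $6,591.00
Total regional income tax: $1,605.48 + $6,591.00 = $8,196.48

$8,196.48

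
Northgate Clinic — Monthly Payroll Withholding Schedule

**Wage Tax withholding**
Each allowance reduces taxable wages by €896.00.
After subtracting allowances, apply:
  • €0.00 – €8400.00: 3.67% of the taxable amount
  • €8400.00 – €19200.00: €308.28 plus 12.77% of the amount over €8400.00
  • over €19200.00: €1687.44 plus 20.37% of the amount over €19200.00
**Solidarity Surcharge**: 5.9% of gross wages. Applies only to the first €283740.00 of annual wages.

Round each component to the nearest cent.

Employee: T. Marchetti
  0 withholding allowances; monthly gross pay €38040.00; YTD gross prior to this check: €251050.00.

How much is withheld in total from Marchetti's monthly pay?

€7453.86

Wage Tax: taxable = €38040.00
  €1687.44 + 20.37% × (€38040.00 − €19200.00) = €1687.44 + 20.37% × €18840.00 = €5525.15
Solidarity Surcharge: cap €283740.00 − YTD €251050.00 = €32690.00 subject; 5.9% × €32690.00 = €1928.71
Total: €5525.15 + €1928.71 = €7453.86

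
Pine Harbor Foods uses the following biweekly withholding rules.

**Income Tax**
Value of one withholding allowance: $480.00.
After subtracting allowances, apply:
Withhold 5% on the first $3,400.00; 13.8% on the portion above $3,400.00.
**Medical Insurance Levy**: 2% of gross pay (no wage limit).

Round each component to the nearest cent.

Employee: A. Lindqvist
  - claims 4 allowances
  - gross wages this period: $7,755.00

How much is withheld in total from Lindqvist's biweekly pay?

$661.13

Income Tax: taxable = $7,755.00 − 4×$480.00 = $5,835.00
  $170.00 + 13.8% × ($5,835.00 − $3,400.00) = $170.00 + 13.8% × $2,435.00 = $506.03
Medical Insurance Levy: 2% × $7,755.00 = $155.10
Total: $506.03 + $155.10 = $661.13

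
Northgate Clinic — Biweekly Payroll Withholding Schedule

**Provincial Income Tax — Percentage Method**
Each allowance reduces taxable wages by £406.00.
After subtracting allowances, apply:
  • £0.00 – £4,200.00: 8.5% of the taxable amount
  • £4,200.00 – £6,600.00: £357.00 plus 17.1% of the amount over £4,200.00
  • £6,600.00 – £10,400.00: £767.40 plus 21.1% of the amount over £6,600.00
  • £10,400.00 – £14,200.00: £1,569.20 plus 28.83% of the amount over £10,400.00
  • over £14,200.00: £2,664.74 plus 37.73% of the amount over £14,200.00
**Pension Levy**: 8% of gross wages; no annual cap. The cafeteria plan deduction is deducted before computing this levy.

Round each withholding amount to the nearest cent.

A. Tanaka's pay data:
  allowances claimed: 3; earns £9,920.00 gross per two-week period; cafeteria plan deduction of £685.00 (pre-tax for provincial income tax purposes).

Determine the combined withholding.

Provincial Income Tax: taxable = £9,920.00 − £685.00 − 3×£406.00 = £8,017.00
  £767.40 + 21.1% × (£8,017.00 − £6,600.00) = £767.40 + 21.1% × £1,417.00 = £1,066.39
Pension Levy: 8% × £9,235.00 = £738.80
Total: £1,066.39 + £738.80 = £1,805.19

£1,805.19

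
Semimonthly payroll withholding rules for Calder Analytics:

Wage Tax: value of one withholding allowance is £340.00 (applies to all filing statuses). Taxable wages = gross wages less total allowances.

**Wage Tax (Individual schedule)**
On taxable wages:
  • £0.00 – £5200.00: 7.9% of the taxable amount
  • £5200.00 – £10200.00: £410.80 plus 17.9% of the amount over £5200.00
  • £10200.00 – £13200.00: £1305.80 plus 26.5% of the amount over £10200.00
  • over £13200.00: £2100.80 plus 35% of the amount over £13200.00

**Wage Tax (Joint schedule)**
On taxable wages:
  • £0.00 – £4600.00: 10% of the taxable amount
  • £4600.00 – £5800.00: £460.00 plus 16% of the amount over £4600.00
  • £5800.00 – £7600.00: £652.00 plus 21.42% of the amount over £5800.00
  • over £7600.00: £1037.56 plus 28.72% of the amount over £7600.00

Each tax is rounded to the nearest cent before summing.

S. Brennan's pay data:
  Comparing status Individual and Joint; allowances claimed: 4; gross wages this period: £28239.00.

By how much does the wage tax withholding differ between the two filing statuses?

£313.96

Wage Tax (Individual): taxable = £28239.00 − 4×£340.00 = £26879.00
  £2100.80 + 35% × (£26879.00 − £13200.00) = £2100.80 + 35% × £13679.00 = £6888.45
Wage Tax (Joint): taxable = £28239.00 − 4×£340.00 = £26879.00
  £1037.56 + 28.72% × (£26879.00 − £7600.00) = £1037.56 + 28.72% × £19279.00 = £6574.49
Difference: |£6888.45 − £6574.49| = £313.96 (higher under Individual)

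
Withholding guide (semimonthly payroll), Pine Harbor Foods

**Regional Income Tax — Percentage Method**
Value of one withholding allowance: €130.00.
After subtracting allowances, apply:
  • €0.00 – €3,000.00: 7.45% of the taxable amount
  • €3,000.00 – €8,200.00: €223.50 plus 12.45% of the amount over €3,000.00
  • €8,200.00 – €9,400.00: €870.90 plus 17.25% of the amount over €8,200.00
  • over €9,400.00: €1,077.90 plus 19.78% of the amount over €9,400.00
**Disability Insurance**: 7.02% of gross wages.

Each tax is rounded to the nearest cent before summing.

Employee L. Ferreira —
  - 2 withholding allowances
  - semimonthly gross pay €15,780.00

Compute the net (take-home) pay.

€12,383.80

Regional Income Tax: taxable = €15,780.00 − 2×€130.00 = €15,520.00
  €1,077.90 + 19.78% × (€15,520.00 − €9,400.00) = €1,077.90 + 19.78% × €6,120.00 = €2,288.44
Disability Insurance: 7.02% × €15,780.00 = €1,107.76
Total withheld: €2,288.44 + €1,107.76 = €3,396.20
Net pay: €15,780.00 − €3,396.20 = €12,383.80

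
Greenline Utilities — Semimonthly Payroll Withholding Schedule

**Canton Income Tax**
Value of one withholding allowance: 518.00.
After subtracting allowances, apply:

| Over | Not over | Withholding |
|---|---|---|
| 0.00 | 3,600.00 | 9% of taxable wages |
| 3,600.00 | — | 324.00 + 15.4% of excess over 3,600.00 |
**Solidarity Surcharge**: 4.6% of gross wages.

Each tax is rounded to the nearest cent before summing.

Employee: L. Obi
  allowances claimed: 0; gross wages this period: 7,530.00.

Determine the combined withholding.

1,275.60

Canton Income Tax: taxable = 7,530.00
  324.00 + 15.4% × (7,530.00 − 3,600.00) = 324.00 + 15.4% × 3,930.00 = 929.22
Solidarity Surcharge: 4.6% × 7,530.00 = 346.38
Total: 929.22 + 346.38 = 1,275.60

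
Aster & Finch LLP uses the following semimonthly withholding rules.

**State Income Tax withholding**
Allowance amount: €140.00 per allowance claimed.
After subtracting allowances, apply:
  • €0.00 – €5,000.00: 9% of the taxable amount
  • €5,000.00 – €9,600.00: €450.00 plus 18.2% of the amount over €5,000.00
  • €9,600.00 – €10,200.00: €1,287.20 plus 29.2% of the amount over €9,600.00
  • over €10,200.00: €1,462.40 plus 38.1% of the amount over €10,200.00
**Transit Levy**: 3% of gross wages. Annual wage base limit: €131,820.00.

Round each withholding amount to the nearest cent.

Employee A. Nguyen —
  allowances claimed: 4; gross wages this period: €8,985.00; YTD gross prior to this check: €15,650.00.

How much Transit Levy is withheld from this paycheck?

Transit Levy: 3% × €8,985.00 = €269.55

€269.55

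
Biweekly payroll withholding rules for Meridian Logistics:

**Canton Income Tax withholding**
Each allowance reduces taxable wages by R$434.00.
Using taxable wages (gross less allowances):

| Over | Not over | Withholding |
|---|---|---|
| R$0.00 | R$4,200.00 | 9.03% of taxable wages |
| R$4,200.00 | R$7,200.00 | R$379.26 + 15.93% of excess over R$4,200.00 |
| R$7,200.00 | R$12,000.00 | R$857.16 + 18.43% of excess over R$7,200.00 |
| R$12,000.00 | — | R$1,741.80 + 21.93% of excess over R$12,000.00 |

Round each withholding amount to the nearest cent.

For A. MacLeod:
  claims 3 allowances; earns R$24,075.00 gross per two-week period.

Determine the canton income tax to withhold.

R$4,104.32

Canton Income Tax: taxable = R$24,075.00 − 3×R$434.00 = R$22,773.00
  R$1,741.80 + 21.93% × (R$22,773.00 − R$12,000.00) = R$1,741.80 + 21.93% × R$10,773.00 = R$4,104.32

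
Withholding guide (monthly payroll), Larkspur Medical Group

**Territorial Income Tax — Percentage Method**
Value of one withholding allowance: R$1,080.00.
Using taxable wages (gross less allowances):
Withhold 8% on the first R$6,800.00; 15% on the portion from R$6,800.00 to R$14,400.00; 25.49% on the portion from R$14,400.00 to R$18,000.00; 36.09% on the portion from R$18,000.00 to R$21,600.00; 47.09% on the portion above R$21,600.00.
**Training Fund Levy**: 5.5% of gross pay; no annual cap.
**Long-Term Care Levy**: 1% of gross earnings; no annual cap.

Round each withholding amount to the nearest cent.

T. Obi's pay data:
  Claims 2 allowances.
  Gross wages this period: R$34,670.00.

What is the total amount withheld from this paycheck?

Territorial Income Tax: taxable = R$34,670.00 − 2×R$1,080.00 = R$32,510.00
  R$3,900.88 + 47.09% × (R$32,510.00 − R$21,600.00) = R$3,900.88 + 47.09% × R$10,910.00 = R$9,038.40
Training Fund Levy: 5.5% × R$34,670.00 = R$1,906.85
Long-Term Care Levy: 1% × R$34,670.00 = R$346.70
Total: R$9,038.40 + R$1,906.85 + R$346.70 = R$11,291.95

R$11,291.95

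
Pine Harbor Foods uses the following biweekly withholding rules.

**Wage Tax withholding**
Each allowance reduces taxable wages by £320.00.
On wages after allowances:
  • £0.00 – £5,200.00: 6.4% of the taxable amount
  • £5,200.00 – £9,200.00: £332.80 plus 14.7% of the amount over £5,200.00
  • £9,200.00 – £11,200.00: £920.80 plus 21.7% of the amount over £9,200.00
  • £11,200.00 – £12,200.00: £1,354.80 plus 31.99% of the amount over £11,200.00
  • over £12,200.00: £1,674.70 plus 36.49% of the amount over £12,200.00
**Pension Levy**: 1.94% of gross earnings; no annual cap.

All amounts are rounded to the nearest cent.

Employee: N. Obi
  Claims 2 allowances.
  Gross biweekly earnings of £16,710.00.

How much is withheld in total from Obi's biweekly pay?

Wage Tax: taxable = £16,710.00 − 2×£320.00 = £16,070.00
  £1,674.70 + 36.49% × (£16,070.00 − £12,200.00) = £1,674.70 + 36.49% × £3,870.00 = £3,086.86
Pension Levy: 1.94% × £16,710.00 = £324.17
Total: £3,086.86 + £324.17 = £3,411.03

£3,411.03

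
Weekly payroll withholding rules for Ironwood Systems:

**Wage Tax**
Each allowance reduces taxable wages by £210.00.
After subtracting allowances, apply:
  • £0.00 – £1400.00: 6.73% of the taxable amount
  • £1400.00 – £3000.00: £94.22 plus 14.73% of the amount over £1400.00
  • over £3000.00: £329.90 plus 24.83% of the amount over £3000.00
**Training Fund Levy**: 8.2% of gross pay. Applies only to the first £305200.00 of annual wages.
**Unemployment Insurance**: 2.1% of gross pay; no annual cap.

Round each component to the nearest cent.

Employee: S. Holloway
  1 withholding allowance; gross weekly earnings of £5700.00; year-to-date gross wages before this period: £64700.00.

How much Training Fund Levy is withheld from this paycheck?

Training Fund Levy: 8.2% × £5700.00 = £467.40

£467.40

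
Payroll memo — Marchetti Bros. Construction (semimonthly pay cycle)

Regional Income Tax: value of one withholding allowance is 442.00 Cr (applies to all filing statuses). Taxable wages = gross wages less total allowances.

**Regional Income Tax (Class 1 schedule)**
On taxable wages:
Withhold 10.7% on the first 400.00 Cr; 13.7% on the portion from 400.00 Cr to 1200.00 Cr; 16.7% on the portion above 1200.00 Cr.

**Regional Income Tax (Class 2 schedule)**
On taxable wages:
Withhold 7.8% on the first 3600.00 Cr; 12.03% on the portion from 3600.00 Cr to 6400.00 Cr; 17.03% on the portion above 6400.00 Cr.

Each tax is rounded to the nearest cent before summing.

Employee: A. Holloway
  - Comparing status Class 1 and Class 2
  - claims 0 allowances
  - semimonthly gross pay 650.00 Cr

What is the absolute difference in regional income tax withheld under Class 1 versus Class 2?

Regional Income Tax (Class 1): taxable = 650.00 Cr
  42.80 Cr + 13.7% × (650.00 Cr − 400.00 Cr) = 42.80 Cr + 13.7% × 250.00 Cr = 77.05 Cr
Regional Income Tax (Class 2): taxable = 650.00 Cr
  7.8% × 650.00 Cr = 50.70 Cr
Difference: |77.05 Cr − 50.70 Cr| = 26.35 Cr (higher under Class 1)

26.35 Cr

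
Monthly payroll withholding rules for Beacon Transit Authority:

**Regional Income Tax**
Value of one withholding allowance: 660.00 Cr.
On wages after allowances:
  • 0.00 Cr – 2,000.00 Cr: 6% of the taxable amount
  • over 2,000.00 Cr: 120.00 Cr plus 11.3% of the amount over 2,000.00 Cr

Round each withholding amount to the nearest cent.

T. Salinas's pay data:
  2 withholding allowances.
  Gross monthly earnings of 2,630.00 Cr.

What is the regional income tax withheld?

78.60 Cr

Regional Income Tax: taxable = 2,630.00 Cr − 2×660.00 Cr = 1,310.00 Cr
  6% × 1,310.00 Cr = 78.60 Cr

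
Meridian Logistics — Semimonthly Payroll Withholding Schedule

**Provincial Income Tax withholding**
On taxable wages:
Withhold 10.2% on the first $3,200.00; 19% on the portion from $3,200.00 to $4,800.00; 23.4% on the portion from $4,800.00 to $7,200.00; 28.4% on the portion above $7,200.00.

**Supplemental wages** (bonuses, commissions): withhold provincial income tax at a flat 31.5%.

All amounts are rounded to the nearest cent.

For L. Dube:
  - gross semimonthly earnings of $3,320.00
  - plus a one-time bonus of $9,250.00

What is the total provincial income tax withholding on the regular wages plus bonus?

Provincial Income Tax: taxable = $3,320.00
  $326.40 + 19% × ($3,320.00 − $3,200.00) = $326.40 + 19% × $120.00 = $349.20
Supplemental (31.5% flat on bonus): 31.5% × $9,250.00 = $2,913.75
Total provincial income tax: $349.20 + $2,913.75 = $3,262.95

$3,262.95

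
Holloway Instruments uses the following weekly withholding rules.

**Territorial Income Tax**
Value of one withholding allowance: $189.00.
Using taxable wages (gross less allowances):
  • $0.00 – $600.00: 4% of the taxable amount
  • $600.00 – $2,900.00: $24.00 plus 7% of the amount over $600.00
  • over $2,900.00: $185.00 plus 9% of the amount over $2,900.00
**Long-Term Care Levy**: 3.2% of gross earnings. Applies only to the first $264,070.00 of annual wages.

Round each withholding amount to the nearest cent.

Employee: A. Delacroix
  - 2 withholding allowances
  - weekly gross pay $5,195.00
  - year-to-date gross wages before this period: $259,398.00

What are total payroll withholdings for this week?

Territorial Income Tax: taxable = $5,195.00 − 2×$189.00 = $4,817.00
  $185.00 + 9% × ($4,817.00 − $2,900.00) = $185.00 + 9% × $1,917.00 = $357.53
Long-Term Care Levy: cap $264,070.00 − YTD $259,398.00 = $4,672.00 subject; 3.2% × $4,672.00 = $149.50
Total: $357.53 + $149.50 = $507.03

$507.03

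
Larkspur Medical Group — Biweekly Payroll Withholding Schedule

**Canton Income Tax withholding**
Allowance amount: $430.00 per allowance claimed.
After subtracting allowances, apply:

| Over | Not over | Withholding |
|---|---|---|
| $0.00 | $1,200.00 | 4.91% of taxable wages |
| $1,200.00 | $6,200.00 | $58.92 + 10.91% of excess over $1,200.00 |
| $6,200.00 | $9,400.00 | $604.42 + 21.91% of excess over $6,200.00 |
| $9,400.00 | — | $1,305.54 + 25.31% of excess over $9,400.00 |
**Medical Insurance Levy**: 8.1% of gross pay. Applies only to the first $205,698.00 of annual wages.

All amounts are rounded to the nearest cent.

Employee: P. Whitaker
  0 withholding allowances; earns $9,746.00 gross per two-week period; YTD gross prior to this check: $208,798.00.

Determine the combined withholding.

Canton Income Tax: taxable = $9,746.00
  $1,305.54 + 25.31% × ($9,746.00 − $9,400.00) = $1,305.54 + 25.31% × $346.00 = $1,393.11
Medical Insurance Levy: YTD $208,798.00 ≥ cap $205,698.00 → $0.00
Total: $1,393.11 + $0.00 = $1,393.11

$1,393.11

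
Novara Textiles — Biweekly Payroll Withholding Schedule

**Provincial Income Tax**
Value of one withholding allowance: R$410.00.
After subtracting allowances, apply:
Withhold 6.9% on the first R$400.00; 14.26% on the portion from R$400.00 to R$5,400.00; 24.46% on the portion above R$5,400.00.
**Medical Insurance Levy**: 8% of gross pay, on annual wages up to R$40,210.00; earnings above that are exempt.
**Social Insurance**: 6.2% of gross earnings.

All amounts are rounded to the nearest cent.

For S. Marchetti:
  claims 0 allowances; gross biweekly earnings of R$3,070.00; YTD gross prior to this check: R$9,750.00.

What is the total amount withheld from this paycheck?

R$844.28

Provincial Income Tax: taxable = R$3,070.00
  R$27.60 + 14.26% × (R$3,070.00 − R$400.00) = R$27.60 + 14.26% × R$2,670.00 = R$408.34
Medical Insurance Levy: 8% × R$3,070.00 = R$245.60
Social Insurance: 6.2% × R$3,070.00 = R$190.34
Total: R$408.34 + R$245.60 + R$190.34 = R$844.28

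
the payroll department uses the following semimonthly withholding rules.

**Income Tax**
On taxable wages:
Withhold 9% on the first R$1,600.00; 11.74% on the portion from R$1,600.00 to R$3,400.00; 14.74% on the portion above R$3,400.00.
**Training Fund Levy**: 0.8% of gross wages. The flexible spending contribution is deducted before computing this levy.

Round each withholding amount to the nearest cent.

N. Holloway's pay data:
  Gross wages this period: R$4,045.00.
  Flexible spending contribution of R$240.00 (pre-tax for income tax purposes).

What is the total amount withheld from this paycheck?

Income Tax: taxable = R$4,045.00 − R$240.00 = R$3,805.00
  R$355.32 + 14.74% × (R$3,805.00 − R$3,400.00) = R$355.32 + 14.74% × R$405.00 = R$415.02
Training Fund Levy: 0.8% × R$3,805.00 = R$30.44
Total: R$415.02 + R$30.44 = R$445.46

R$445.46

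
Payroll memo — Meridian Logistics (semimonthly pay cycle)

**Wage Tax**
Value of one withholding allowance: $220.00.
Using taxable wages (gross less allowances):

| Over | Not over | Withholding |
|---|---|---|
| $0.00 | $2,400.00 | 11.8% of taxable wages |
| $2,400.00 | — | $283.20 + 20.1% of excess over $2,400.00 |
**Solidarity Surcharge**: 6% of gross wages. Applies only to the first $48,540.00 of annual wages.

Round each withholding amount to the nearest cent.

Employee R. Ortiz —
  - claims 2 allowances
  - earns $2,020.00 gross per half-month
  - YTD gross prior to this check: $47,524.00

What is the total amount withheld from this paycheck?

Wage Tax: taxable = $2,020.00 − 2×$220.00 = $1,580.00
  11.8% × $1,580.00 = $186.44
Solidarity Surcharge: cap $48,540.00 − YTD $47,524.00 = $1,016.00 subject; 6% × $1,016.00 = $60.96
Total: $186.44 + $60.96 = $247.40

$247.40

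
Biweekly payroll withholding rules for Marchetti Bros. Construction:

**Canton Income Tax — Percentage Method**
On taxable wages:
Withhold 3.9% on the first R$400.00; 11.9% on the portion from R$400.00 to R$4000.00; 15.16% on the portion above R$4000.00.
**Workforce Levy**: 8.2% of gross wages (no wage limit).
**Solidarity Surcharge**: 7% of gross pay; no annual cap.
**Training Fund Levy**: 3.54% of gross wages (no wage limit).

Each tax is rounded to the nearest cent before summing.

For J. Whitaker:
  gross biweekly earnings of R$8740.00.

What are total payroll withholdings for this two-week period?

R$2800.46

Canton Income Tax: taxable = R$8740.00
  R$444.00 + 15.16% × (R$8740.00 − R$4000.00) = R$444.00 + 15.16% × R$4740.00 = R$1162.58
Workforce Levy: 8.2% × R$8740.00 = R$716.68
Solidarity Surcharge: 7% × R$8740.00 = R$611.80
Training Fund Levy: 3.54% × R$8740.00 = R$309.40
Total: R$1162.58 + R$716.68 + R$611.80 + R$309.40 = R$2800.46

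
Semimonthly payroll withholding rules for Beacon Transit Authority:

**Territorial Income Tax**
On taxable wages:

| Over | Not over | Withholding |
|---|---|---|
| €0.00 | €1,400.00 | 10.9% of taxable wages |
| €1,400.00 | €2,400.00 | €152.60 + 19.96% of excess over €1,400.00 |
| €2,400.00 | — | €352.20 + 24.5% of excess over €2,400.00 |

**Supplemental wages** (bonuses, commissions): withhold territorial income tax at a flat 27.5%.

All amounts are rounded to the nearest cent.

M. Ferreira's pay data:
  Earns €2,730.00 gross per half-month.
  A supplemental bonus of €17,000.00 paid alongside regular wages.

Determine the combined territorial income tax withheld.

Territorial Income Tax: taxable = €2,730.00
  €352.20 + 24.5% × (€2,730.00 − €2,400.00) = €352.20 + 24.5% × €330.00 = €433.05
Supplemental (27.5% flat on bonus): 27.5% × €17,000.00 = €4,675.00
Total territorial income tax: €433.05 + €4,675.00 = €5,108.05

€5,108.05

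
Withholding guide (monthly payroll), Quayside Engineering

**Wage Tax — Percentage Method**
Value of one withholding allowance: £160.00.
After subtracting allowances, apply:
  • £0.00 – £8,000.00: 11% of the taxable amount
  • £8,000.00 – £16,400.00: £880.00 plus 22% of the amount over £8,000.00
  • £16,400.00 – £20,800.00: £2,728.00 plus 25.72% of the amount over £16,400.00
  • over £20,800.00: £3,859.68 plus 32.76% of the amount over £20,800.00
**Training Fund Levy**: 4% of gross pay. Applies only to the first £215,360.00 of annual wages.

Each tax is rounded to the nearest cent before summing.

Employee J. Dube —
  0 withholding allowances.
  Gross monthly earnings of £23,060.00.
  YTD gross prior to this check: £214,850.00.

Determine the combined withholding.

£4,620.46

Wage Tax: taxable = £23,060.00
  £3,859.68 + 32.76% × (£23,060.00 − £20,800.00) = £3,859.68 + 32.76% × £2,260.00 = £4,600.06
Training Fund Levy: cap £215,360.00 − YTD £214,850.00 = £510.00 subject; 4% × £510.00 = £20.40
Total: £4,600.06 + £20.40 = £4,620.46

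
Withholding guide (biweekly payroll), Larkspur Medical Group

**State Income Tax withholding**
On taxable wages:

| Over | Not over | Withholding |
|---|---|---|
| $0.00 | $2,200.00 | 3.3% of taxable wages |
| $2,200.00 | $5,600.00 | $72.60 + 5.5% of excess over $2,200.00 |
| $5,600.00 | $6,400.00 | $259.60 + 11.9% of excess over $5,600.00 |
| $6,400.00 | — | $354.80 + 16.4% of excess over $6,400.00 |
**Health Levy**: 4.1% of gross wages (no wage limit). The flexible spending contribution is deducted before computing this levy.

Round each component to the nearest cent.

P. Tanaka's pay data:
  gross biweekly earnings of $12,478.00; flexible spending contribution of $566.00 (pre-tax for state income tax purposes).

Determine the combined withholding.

$1,747.16

State Income Tax: taxable = $12,478.00 − $566.00 = $11,912.00
  $354.80 + 16.4% × ($11,912.00 − $6,400.00) = $354.80 + 16.4% × $5,512.00 = $1,258.77
Health Levy: 4.1% × $11,912.00 = $488.39
Total: $1,258.77 + $488.39 = $1,747.16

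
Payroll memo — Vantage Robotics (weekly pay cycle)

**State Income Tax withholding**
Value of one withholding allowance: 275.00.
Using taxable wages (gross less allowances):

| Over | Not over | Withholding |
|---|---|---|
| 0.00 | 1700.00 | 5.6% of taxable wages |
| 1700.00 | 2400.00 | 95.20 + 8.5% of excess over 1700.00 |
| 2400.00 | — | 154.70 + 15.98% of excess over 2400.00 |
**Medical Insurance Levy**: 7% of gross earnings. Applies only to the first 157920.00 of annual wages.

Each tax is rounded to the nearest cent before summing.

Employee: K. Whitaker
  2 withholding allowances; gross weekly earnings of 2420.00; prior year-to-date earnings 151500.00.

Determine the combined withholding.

State Income Tax: taxable = 2420.00 − 2×275.00 = 1870.00
  95.20 + 8.5% × (1870.00 − 1700.00) = 95.20 + 8.5% × 170.00 = 109.65
Medical Insurance Levy: 7% × 2420.00 = 169.40
Total: 109.65 + 169.40 = 279.05

279.05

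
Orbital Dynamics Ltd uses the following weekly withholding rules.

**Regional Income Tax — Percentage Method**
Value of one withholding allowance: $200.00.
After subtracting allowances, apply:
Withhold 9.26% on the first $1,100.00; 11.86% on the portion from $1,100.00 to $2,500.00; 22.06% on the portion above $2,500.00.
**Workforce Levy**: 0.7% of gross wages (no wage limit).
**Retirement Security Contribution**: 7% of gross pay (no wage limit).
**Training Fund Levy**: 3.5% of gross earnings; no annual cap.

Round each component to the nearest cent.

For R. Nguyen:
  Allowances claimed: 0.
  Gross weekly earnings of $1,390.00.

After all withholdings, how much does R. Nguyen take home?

Regional Income Tax: taxable = $1,390.00
  $101.86 + 11.86% × ($1,390.00 − $1,100.00) = $101.86 + 11.86% × $290.00 = $136.25
Workforce Levy: 0.7% × $1,390.00 = $9.73
Retirement Security Contribution: 7% × $1,390.00 = $97.30
Training Fund Levy: 3.5% × $1,390.00 = $48.65
Total withheld: $136.25 + $9.73 + $97.30 + $48.65 = $291.93
Net pay: $1,390.00 − $291.93 = $1,098.07

$1,098.07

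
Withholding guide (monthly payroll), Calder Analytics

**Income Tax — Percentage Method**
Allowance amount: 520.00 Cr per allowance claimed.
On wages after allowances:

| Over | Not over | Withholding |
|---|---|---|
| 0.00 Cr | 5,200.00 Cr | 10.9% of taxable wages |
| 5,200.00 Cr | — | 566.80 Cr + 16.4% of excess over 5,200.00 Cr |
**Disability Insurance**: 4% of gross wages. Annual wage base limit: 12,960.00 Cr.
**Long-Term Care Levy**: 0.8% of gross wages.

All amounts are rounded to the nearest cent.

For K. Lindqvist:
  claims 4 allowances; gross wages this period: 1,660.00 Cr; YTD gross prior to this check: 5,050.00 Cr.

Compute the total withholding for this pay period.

Income Tax: taxable = 1,660.00 Cr − 4×520.00 Cr = -420.00 Cr
  Taxable ≤ 0 → 0.00 Cr
Disability Insurance: 4% × 1,660.00 Cr = 66.40 Cr
Long-Term Care Levy: 0.8% × 1,660.00 Cr = 13.28 Cr
Total: 0.00 Cr + 66.40 Cr + 13.28 Cr = 79.68 Cr

79.68 Cr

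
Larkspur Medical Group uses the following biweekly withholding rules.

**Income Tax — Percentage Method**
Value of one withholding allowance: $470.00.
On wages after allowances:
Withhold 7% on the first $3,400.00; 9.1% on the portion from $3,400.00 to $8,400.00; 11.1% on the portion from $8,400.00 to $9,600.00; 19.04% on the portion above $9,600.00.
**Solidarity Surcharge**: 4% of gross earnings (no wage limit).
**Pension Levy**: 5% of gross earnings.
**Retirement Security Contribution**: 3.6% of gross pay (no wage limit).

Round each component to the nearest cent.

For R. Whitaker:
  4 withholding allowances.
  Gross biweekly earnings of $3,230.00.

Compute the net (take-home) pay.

Income Tax: taxable = $3,230.00 − 4×$470.00 = $1,350.00
  7% × $1,350.00 = $94.50
Solidarity Surcharge: 4% × $3,230.00 = $129.20
Pension Levy: 5% × $3,230.00 = $161.50
Retirement Security Contribution: 3.6% × $3,230.00 = $116.28
Total withheld: $94.50 + $129.20 + $161.50 + $116.28 = $501.48
Net pay: $3,230.00 − $501.48 = $2,728.52

$2,728.52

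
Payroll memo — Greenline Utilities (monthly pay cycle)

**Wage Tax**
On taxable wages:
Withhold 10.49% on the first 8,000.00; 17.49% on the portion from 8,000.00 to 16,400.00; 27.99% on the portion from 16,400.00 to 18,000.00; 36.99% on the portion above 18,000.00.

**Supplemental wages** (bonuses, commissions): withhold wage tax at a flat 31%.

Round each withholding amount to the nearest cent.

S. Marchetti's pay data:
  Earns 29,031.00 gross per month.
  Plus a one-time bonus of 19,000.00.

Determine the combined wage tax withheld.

12,726.57

Wage Tax: taxable = 29,031.00
  2,756.20 + 36.99% × (29,031.00 − 18,000.00) = 2,756.20 + 36.99% × 11,031.00 = 6,836.57
Supplemental (31% flat on bonus): 31% × 19,000.00 = 5,890.00
Total wage tax: 6,836.57 + 5,890.00 = 12,726.57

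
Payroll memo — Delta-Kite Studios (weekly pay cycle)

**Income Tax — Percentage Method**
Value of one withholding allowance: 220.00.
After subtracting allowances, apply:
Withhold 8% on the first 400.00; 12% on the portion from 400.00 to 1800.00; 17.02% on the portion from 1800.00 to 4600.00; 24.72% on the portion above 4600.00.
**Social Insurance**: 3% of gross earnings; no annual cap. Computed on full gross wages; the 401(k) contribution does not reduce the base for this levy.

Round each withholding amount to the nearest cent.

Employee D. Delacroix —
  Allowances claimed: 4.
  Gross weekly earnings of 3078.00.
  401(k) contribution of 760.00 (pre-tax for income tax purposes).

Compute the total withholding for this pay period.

Income Tax: taxable = 3078.00 − 760.00 − 4×220.00 = 1438.00
  32.00 + 12% × (1438.00 − 400.00) = 32.00 + 12% × 1038.00 = 156.56
Social Insurance: 3% × 3078.00 = 92.34
Total: 156.56 + 92.34 = 248.90

248.90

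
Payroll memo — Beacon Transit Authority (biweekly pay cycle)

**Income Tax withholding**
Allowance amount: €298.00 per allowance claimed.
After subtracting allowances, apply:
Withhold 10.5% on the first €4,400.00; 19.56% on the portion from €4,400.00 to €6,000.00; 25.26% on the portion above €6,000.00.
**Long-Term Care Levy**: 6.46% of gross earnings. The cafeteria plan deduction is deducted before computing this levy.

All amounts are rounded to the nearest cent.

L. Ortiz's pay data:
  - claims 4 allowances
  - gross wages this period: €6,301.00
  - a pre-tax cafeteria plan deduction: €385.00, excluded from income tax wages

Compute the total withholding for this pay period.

Income Tax: taxable = €6,301.00 − €385.00 − 4×€298.00 = €4,724.00
  €462.00 + 19.56% × (€4,724.00 − €4,400.00) = €462.00 + 19.56% × €324.00 = €525.37
Long-Term Care Levy: 6.46% × €5,916.00 = €382.17
Total: €525.37 + €382.17 = €907.54

€907.54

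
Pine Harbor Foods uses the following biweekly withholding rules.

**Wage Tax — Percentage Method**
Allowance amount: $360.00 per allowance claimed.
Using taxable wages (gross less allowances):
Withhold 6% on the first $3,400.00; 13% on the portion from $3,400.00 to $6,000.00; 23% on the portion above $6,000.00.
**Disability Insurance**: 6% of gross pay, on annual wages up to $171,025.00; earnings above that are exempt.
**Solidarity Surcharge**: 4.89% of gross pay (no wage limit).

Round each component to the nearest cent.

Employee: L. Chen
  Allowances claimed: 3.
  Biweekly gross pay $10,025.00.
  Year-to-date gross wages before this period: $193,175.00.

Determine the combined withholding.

Wage Tax: taxable = $10,025.00 − 3×$360.00 = $8,945.00
  $542.00 + 23% × ($8,945.00 − $6,000.00) = $542.00 + 23% × $2,945.00 = $1,219.35
Disability Insurance: YTD $193,175.00 ≥ cap $171,025.00 → $0.00
Solidarity Surcharge: 4.89% × $10,025.00 = $490.22
Total: $1,219.35 + $0.00 + $490.22 = $1,709.57

$1,709.57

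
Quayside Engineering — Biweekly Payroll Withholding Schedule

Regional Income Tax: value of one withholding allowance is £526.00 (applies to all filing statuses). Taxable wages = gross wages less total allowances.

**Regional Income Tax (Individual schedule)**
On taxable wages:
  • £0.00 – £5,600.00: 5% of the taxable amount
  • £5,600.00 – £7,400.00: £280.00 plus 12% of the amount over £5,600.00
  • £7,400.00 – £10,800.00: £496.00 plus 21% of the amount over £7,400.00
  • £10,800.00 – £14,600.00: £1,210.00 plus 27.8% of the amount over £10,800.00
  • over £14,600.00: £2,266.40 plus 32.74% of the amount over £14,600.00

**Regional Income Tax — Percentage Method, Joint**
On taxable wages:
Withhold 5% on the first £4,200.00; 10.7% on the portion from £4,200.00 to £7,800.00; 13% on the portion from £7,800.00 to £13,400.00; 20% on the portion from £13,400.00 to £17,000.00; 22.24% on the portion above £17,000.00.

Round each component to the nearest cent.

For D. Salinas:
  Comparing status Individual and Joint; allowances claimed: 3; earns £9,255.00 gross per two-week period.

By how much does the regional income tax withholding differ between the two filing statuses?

£27.87

Regional Income Tax (Individual): taxable = £9,255.00 − 3×£526.00 = £7,677.00
  £496.00 + 21% × (£7,677.00 − £7,400.00) = £496.00 + 21% × £277.00 = £554.17
Regional Income Tax (Joint): taxable = £9,255.00 − 3×£526.00 = £7,677.00
  £210.00 + 10.7% × (£7,677.00 − £4,200.00) = £210.00 + 10.7% × £3,477.00 = £582.04
Difference: |£554.17 − £582.04| = £27.87 (higher under Joint)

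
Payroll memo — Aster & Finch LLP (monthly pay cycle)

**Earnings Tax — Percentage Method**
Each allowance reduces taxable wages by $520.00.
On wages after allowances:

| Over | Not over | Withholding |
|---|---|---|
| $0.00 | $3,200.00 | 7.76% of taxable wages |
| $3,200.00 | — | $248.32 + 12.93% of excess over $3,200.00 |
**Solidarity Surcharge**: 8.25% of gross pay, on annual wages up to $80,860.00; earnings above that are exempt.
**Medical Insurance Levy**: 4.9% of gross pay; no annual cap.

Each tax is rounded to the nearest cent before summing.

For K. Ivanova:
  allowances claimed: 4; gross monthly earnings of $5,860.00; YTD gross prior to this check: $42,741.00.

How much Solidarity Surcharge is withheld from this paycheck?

Solidarity Surcharge: 8.25% × $5,860.00 = $483.45

$483.45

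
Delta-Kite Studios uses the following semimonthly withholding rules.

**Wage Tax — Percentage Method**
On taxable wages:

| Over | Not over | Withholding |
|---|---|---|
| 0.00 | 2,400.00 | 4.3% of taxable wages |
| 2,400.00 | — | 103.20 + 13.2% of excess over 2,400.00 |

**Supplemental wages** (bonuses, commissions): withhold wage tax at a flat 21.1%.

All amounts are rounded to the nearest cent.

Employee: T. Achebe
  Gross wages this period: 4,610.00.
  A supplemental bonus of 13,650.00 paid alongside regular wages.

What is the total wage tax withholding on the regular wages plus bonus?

3,275.07

Wage Tax: taxable = 4,610.00
  103.20 + 13.2% × (4,610.00 − 2,400.00) = 103.20 + 13.2% × 2,210.00 = 394.92
Supplemental (21.1% flat on bonus): 21.1% × 13,650.00 = 2,880.15
Total wage tax: 394.92 + 2,880.15 = 3,275.07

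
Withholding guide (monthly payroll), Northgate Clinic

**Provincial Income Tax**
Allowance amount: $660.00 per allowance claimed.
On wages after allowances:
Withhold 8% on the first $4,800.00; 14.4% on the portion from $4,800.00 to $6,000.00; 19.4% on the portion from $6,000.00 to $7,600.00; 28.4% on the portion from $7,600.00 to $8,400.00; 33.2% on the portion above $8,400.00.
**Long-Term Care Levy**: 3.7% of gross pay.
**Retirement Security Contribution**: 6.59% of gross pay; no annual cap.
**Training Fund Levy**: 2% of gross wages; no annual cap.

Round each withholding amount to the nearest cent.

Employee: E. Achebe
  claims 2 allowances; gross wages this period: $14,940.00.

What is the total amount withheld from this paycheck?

$4,663.57

Provincial Income Tax: taxable = $14,940.00 − 2×$660.00 = $13,620.00
  $1,094.40 + 33.2% × ($13,620.00 − $8,400.00) = $1,094.40 + 33.2% × $5,220.00 = $2,827.44
Long-Term Care Levy: 3.7% × $14,940.00 = $552.78
Retirement Security Contribution: 6.59% × $14,940.00 = $984.55
Training Fund Levy: 2% × $14,940.00 = $298.80
Total: $2,827.44 + $552.78 + $984.55 + $298.80 = $4,663.57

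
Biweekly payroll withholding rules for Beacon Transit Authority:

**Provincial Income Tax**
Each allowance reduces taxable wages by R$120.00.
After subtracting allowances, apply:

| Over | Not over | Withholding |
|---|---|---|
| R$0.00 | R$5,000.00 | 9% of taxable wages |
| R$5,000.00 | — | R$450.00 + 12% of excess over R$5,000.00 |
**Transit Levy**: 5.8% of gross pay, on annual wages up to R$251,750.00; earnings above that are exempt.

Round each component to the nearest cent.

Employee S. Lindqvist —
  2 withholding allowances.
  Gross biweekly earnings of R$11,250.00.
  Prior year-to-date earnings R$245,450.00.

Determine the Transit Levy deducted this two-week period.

Transit Levy: cap R$251,750.00 − YTD R$245,450.00 = R$6,300.00 subject; 5.8% × R$6,300.00 = R$365.40

R$365.40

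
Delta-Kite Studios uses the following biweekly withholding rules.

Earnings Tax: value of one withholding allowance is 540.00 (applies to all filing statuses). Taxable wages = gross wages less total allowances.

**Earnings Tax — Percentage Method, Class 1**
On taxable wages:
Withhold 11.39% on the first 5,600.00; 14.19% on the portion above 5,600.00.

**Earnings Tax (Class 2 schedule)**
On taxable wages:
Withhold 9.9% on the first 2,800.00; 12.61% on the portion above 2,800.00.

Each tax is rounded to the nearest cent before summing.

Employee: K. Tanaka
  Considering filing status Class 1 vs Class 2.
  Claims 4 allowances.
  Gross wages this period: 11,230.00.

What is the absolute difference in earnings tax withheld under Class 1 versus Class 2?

Earnings Tax (Class 1): taxable = 11,230.00 − 4×540.00 = 9,070.00
  637.84 + 14.19% × (9,070.00 − 5,600.00) = 637.84 + 14.19% × 3,470.00 = 1,130.23
Earnings Tax (Class 2): taxable = 11,230.00 − 4×540.00 = 9,070.00
  277.20 + 12.61% × (9,070.00 − 2,800.00) = 277.20 + 12.61% × 6,270.00 = 1,067.85
Difference: |1,130.23 − 1,067.85| = 62.38 (higher under Class 1)

62.38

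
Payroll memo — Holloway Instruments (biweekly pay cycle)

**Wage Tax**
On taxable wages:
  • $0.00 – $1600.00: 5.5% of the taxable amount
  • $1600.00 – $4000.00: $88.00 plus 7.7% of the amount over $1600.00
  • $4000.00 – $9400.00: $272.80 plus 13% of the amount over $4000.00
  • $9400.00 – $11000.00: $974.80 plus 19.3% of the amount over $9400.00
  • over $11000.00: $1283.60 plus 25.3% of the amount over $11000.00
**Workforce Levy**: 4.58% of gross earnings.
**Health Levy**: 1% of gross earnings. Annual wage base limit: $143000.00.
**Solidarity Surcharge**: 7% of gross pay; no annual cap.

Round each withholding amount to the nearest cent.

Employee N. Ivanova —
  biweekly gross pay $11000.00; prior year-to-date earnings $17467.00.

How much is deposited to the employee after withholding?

Wage Tax: taxable = $11000.00
  $974.80 + 19.3% × ($11000.00 − $9400.00) = $974.80 + 19.3% × $1600.00 = $1283.60
Workforce Levy: 4.58% × $11000.00 = $503.80
Health Levy: 1% × $11000.00 = $110.00
Solidarity Surcharge: 7% × $11000.00 = $770.00
Total withheld: $1283.60 + $503.80 + $110.00 + $770.00 = $2667.40
Net pay: $11000.00 − $2667.40 = $8332.60

$8332.60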